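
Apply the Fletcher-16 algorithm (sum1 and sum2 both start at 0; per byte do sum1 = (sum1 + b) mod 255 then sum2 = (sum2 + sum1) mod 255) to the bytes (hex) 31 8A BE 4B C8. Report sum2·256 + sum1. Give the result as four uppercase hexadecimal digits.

BB8E

Running sums (mod 255):
  after byte 0 (31): sum1=49, sum2=49
  after byte 1 (8A): sum1=187, sum2=236
  after byte 2 (BE): sum1=122, sum2=103
  after byte 3 (4B): sum1=197, sum2=45
  after byte 4 (C8): sum1=142, sum2=187
Checksum = sum2·256 + sum1 = 187·256 + 142 = 48014 = 0xBB8E.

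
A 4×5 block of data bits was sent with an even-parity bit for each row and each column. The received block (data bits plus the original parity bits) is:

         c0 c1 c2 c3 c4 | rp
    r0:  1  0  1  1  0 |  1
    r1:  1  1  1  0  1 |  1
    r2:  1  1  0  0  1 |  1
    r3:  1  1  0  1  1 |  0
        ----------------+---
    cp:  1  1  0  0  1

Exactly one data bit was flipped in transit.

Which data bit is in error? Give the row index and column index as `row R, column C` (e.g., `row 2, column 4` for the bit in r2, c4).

Recompute each row's even parity and compare to rp:
  r0: data parity 1, sent rp 1 → ok
  r1: data parity 0, sent rp 1 → mismatch
  r2: data parity 1, sent rp 1 → ok
  r3: data parity 0, sent rp 0 → ok
Recompute each column's even parity and compare to cp:
  c0: data parity 0, sent cp 1 → mismatch
  c1: data parity 1, sent cp 1 → ok
  c2: data parity 0, sent cp 0 → ok
  c3: data parity 0, sent cp 0 → ok
  c4: data parity 1, sent cp 1 → ok
Exactly one row (r1) and one column (c0) fail → the flipped bit is at their intersection.

row 1, column 0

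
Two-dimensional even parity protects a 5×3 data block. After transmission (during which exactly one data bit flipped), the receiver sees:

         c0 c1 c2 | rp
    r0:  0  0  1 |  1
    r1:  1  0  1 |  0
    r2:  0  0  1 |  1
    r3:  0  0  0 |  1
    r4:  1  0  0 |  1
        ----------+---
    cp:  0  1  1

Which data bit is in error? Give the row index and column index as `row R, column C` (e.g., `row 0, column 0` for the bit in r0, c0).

row 3, column 1

Recompute each row's even parity and compare to rp:
  r0: data parity 1, sent rp 1 → ok
  r1: data parity 0, sent rp 0 → ok
  r2: data parity 1, sent rp 1 → ok
  r3: data parity 0, sent rp 1 → mismatch
  r4: data parity 1, sent rp 1 → ok
Recompute each column's even parity and compare to cp:
  c0: data parity 0, sent cp 0 → ok
  c1: data parity 0, sent cp 1 → mismatch
  c2: data parity 1, sent cp 1 → ok
Exactly one row (r3) and one column (c1) fail → the flipped bit is at their intersection.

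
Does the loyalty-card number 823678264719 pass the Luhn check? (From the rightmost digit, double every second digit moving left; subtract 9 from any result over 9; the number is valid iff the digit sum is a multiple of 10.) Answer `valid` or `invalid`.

From the right, keep odd positions and double even positions (subtract 9 from any doubled value over 9):
  doubled (positions 2,4,...): 2 8 4 5 6 7 → sum 32
  kept (positions 1,3,...): 9 7 6 8 6 2 → sum 38
Total = 70.
70 mod 10 = 0, so the number is valid.

valid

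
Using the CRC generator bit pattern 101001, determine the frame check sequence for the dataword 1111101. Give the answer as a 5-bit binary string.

11111

Append 5 zeros: 111110100000. Divide by 101001 (XOR where the leading bit is 1):
  pos 0: 111110 XOR 101001 = 010111
  pos 1: 101111 XOR 101001 = 000110
  pos 4: 110000 XOR 101001 = 011001
  pos 5: 110010 XOR 101001 = 011011
  pos 6: 110110 XOR 101001 = 011111
Remainder (last 5 bits) = 11111. This is the CRC / FCS.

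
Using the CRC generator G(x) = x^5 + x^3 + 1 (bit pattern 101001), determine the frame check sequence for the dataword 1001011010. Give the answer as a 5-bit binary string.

11001

Append 5 zeros: 100101101000000. Divide by 101001 (XOR where the leading bit is 1):
  pos 0: 100101 XOR 101001 = 001100
  pos 2: 110010 XOR 101001 = 011011
  pos 3: 110111 XOR 101001 = 011110
  pos 4: 111100 XOR 101001 = 010101
  pos 5: 101010 XOR 101001 = 000011
  pos 9: 110000 XOR 101001 = 011001
Remainder (last 5 bits) = 11001. This is the CRC / FCS.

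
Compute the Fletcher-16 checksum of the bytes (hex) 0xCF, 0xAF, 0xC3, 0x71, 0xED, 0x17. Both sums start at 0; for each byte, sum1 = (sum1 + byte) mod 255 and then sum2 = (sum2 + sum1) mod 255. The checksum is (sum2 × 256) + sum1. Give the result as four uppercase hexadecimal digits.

Running sums (mod 255):
  after byte 0 (0xCF): sum1=207, sum2=207
  after byte 1 (0xAF): sum1=127, sum2=79
  after byte 2 (0xC3): sum1=67, sum2=146
  after byte 3 (0x71): sum1=180, sum2=71
  after byte 4 (0xED): sum1=162, sum2=233
  after byte 5 (0x17): sum1=185, sum2=163
Checksum = sum2·256 + sum1 = 163·256 + 185 = 41913 = 0xA3B9.

A3B9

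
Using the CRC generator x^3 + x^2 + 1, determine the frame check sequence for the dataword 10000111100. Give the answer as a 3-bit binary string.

Append 3 zeros: 10000111100000. Divide by 1101 (XOR where the leading bit is 1):
  pos 0: 1000 XOR 1101 = 0101
  pos 1: 1010 XOR 1101 = 0111
  pos 2: 1111 XOR 1101 = 0010
  pos 4: 1011 XOR 1101 = 0110
  pos 5: 1101 XOR 1101 = 0000
Remainder (last 3 bits) = 000. This is the CRC / FCS.

000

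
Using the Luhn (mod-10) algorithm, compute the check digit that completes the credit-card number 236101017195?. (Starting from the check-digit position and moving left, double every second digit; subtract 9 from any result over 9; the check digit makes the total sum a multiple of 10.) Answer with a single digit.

1

Partial digits right→left: 5 9 1 7 1 0 1 0 1 6 3 2
Double every second digit counting from the check-digit position (so the 1st, 3rd, 5th, ... of the partial from the right).
  doubled (with −9 where >9): 1 2 2 2 2 6 → sum 15
  kept as-is: 9 7 0 0 6 2 → sum 24
Total = 15 + 24 = 39.
Check digit = (10 − (39 mod 10)) mod 10 = 1.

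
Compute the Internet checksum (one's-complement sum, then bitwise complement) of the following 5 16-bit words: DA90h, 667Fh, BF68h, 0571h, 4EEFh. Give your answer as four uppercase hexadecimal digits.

AB26

One's-complement addition (fold any carry out of bit 15 back into bit 0):
  0xDA90 + 0x667F = 0x1410F → wrap carry → 0x4110
  0x4110 + 0xBF68 = 0x10078 → wrap carry → 0x0079
  0x0079 + 0x0571 = 0x005EA
  0x05EA + 0x4EEF = 0x054D9
One's-complement sum = 0x54D9.
Checksum = ~0x54D9 & 0xFFFF = 0xAB26.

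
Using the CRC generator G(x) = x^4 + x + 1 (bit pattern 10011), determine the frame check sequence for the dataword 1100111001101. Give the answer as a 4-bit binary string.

0001

Append 4 zeros: 11001110011010000. Divide by 10011 (XOR where the leading bit is 1):
  pos 0: 11001 XOR 10011 = 01010
  pos 1: 10101 XOR 10011 = 00110
  pos 3: 11010 XOR 10011 = 01001
  pos 4: 10010 XOR 10011 = 00001
  pos 8: 11101 XOR 10011 = 01110
  pos 9: 11100 XOR 10011 = 01111
  pos 10: 11110 XOR 10011 = 01101
  pos 11: 11010 XOR 10011 = 01001
  pos 12: 10010 XOR 10011 = 00001
Remainder (last 4 bits) = 0001. This is the CRC / FCS.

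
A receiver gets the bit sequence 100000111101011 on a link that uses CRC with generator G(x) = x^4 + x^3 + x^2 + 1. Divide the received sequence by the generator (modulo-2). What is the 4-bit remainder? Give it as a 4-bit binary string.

Modulo-2 division of 100000111101011 by 11101:
  pos 0: 10000 XOR 11101 = 01101
  pos 1: 11010 XOR 11101 = 00111
  pos 3: 11111 XOR 11101 = 00010
  pos 6: 10110 XOR 11101 = 01011
  pos 7: 10111 XOR 11101 = 01010
  pos 8: 10100 XOR 11101 = 01001
  pos 9: 10011 XOR 11101 = 01110
  pos 10: 11101 XOR 11101 = 00000
Remainder = 0000 (zero — the frame passes the CRC check).

0000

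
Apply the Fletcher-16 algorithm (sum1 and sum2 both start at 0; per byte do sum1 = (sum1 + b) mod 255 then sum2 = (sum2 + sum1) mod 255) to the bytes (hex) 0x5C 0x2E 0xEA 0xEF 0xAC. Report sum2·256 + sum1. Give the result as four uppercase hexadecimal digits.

Running sums (mod 255):
  after byte 0 (0x5C): sum1=92, sum2=92
  after byte 1 (0x2E): sum1=138, sum2=230
  after byte 2 (0xEA): sum1=117, sum2=92
  after byte 3 (0xEF): sum1=101, sum2=193
  after byte 4 (0xAC): sum1=18, sum2=211
Checksum = sum2·256 + sum1 = 211·256 + 18 = 54034 = 0xD312.

D312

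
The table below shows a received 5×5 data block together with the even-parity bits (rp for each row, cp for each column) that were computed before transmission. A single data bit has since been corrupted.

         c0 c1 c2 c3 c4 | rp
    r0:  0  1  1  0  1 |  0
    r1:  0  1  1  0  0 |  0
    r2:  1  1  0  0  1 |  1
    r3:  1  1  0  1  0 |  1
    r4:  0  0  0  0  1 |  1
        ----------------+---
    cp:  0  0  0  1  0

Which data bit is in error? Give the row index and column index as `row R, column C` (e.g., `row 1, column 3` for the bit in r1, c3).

row 0, column 4

Recompute each row's even parity and compare to rp:
  r0: data parity 1, sent rp 0 → mismatch
  r1: data parity 0, sent rp 0 → ok
  r2: data parity 1, sent rp 1 → ok
  r3: data parity 1, sent rp 1 → ok
  r4: data parity 1, sent rp 1 → ok
Recompute each column's even parity and compare to cp:
  c0: data parity 0, sent cp 0 → ok
  c1: data parity 0, sent cp 0 → ok
  c2: data parity 0, sent cp 0 → ok
  c3: data parity 1, sent cp 1 → ok
  c4: data parity 1, sent cp 0 → mismatch
Exactly one row (r0) and one column (c4) fail → the flipped bit is at their intersection.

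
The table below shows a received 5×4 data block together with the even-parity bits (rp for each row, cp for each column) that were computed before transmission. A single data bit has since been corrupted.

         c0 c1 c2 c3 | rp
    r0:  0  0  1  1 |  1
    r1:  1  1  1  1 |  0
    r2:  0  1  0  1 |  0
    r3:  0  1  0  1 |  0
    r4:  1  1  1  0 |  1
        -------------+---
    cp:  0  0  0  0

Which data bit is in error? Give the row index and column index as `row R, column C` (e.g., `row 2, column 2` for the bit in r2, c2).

row 0, column 2

Recompute each row's even parity and compare to rp:
  r0: data parity 0, sent rp 1 → mismatch
  r1: data parity 0, sent rp 0 → ok
  r2: data parity 0, sent rp 0 → ok
  r3: data parity 0, sent rp 0 → ok
  r4: data parity 1, sent rp 1 → ok
Recompute each column's even parity and compare to cp:
  c0: data parity 0, sent cp 0 → ok
  c1: data parity 0, sent cp 0 → ok
  c2: data parity 1, sent cp 0 → mismatch
  c3: data parity 0, sent cp 0 → ok
Exactly one row (r0) and one column (c2) fail → the flipped bit is at their intersection.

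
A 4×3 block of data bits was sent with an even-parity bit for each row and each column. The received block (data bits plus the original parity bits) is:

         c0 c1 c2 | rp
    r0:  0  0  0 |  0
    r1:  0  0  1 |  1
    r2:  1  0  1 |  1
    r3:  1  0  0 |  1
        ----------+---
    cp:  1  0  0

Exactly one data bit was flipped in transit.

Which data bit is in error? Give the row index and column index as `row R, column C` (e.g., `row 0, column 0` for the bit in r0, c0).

Recompute each row's even parity and compare to rp:
  r0: data parity 0, sent rp 0 → ok
  r1: data parity 1, sent rp 1 → ok
  r2: data parity 0, sent rp 1 → mismatch
  r3: data parity 1, sent rp 1 → ok
Recompute each column's even parity and compare to cp:
  c0: data parity 0, sent cp 1 → mismatch
  c1: data parity 0, sent cp 0 → ok
  c2: data parity 0, sent cp 0 → ok
Exactly one row (r2) and one column (c0) fail → the flipped bit is at their intersection.

row 2, column 0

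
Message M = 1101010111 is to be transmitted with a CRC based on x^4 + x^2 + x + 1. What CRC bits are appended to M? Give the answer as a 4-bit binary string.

1101

Append 4 zeros: 11010101110000. Divide by 10111 (XOR where the leading bit is 1):
  pos 0: 11010 XOR 10111 = 01101
  pos 1: 11011 XOR 10111 = 01100
  pos 2: 11000 XOR 10111 = 01111
  pos 3: 11111 XOR 10111 = 01000
  pos 4: 10001 XOR 10111 = 00110
  pos 6: 11010 XOR 10111 = 01101
  pos 7: 11010 XOR 10111 = 01101
  pos 8: 11010 XOR 10111 = 01101
  pos 9: 11010 XOR 10111 = 01101
Remainder (last 4 bits) = 1101. This is the CRC / FCS.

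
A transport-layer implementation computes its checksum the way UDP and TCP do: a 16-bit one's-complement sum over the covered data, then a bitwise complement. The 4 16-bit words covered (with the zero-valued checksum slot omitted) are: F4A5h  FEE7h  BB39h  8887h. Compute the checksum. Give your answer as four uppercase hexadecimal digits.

One's-complement addition (fold any carry out of bit 15 back into bit 0):
  0xF4A5 + 0xFEE7 = 0x1F38C → wrap carry → 0xF38D
  0xF38D + 0xBB39 = 0x1AEC6 → wrap carry → 0xAEC7
  0xAEC7 + 0x8887 = 0x1374E → wrap carry → 0x374F
One's-complement sum = 0x374F.
Checksum = ~0x374F & 0xFFFF = 0xC8B0.

C8B0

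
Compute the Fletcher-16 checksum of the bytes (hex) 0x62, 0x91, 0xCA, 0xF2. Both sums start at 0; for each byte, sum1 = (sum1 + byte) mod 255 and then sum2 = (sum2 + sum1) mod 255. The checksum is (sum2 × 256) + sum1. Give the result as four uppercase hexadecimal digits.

Running sums (mod 255):
  after byte 0 (0x62): sum1=98, sum2=98
  after byte 1 (0x91): sum1=243, sum2=86
  after byte 2 (0xCA): sum1=190, sum2=21
  after byte 3 (0xF2): sum1=177, sum2=198
Checksum = sum2·256 + sum1 = 198·256 + 177 = 50865 = 0xC6B1.

C6B1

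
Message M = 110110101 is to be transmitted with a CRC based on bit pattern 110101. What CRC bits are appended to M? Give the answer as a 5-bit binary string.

10001

Append 5 zeros: 11011010100000. Divide by 110101 (XOR where the leading bit is 1):
  pos 0: 110110 XOR 110101 = 000011
  pos 4: 111010 XOR 110101 = 001111
  pos 6: 111100 XOR 110101 = 001001
  pos 8: 100100 XOR 110101 = 010001
Remainder (last 5 bits) = 10001. This is the CRC / FCS.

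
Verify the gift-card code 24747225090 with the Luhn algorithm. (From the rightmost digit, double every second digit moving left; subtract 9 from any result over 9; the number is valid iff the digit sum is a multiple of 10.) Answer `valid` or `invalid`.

From the right, keep odd positions and double even positions (subtract 9 from any doubled value over 9):
  doubled (positions 2,4,...): 9 1 4 8 8 → sum 30
  kept (positions 1,3,...): 0 0 2 7 7 2 → sum 18
Total = 48.
48 mod 10 = 8, so the number is invalid.

invalid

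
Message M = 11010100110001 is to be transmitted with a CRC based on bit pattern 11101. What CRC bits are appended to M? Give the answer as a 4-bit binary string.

Append 4 zeros: 110101001100010000. Divide by 11101 (XOR where the leading bit is 1):
  pos 0: 11010 XOR 11101 = 00111
  pos 2: 11110 XOR 11101 = 00011
  pos 5: 11011 XOR 11101 = 00110
  pos 7: 11000 XOR 11101 = 00101
  pos 9: 10101 XOR 11101 = 01000
  pos 10: 10000 XOR 11101 = 01101
  pos 11: 11010 XOR 11101 = 00111
  pos 13: 11100 XOR 11101 = 00001
Remainder (last 4 bits) = 0001. This is the CRC / FCS.

0001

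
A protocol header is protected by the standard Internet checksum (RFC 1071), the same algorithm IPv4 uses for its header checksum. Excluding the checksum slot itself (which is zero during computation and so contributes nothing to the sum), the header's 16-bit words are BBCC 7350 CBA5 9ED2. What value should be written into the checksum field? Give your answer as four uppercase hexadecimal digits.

666A

One's-complement addition (fold any carry out of bit 15 back into bit 0):
  0xBBCC + 0x7350 = 0x12F1C → wrap carry → 0x2F1D
  0x2F1D + 0xCBA5 = 0x0FAC2
  0xFAC2 + 0x9ED2 = 0x19994 → wrap carry → 0x9995
One's-complement sum = 0x9995.
Checksum = ~0x9995 & 0xFFFF = 0x666A.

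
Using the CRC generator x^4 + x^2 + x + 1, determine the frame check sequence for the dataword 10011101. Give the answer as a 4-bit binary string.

Append 4 zeros: 100111010000. Divide by 10111 (XOR where the leading bit is 1):
  pos 0: 10011 XOR 10111 = 00100
  pos 2: 10010 XOR 10111 = 00101
  pos 4: 10110 XOR 10111 = 00001
Remainder (last 4 bits) = 1000. This is the CRC / FCS.

1000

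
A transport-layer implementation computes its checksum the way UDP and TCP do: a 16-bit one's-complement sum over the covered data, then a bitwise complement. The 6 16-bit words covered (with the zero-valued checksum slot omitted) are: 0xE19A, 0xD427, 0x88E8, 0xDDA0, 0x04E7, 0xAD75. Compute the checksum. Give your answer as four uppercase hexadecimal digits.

3157

One's-complement addition (fold any carry out of bit 15 back into bit 0):
  0xE19A + 0xD427 = 0x1B5C1 → wrap carry → 0xB5C2
  0xB5C2 + 0x88E8 = 0x13EAA → wrap carry → 0x3EAB
  0x3EAB + 0xDDA0 = 0x11C4B → wrap carry → 0x1C4C
  0x1C4C + 0x04E7 = 0x02133
  0x2133 + 0xAD75 = 0x0CEA8
One's-complement sum = 0xCEA8.
Checksum = ~0xCEA8 & 0xFFFF = 0x3157.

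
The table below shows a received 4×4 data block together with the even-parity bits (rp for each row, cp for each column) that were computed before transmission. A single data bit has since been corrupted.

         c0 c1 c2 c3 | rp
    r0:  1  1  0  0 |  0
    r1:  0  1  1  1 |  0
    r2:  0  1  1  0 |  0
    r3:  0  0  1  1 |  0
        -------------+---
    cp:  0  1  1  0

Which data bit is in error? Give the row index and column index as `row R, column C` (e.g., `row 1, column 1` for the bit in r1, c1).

row 1, column 0

Recompute each row's even parity and compare to rp:
  r0: data parity 0, sent rp 0 → ok
  r1: data parity 1, sent rp 0 → mismatch
  r2: data parity 0, sent rp 0 → ok
  r3: data parity 0, sent rp 0 → ok
Recompute each column's even parity and compare to cp:
  c0: data parity 1, sent cp 0 → mismatch
  c1: data parity 1, sent cp 1 → ok
  c2: data parity 1, sent cp 1 → ok
  c3: data parity 0, sent cp 0 → ok
Exactly one row (r1) and one column (c0) fail → the flipped bit is at their intersection.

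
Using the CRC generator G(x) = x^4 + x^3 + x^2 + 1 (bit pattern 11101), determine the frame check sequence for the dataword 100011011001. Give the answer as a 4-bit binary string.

1001

Append 4 zeros: 1000110110010000. Divide by 11101 (XOR where the leading bit is 1):
  pos 0: 10001 XOR 11101 = 01100
  pos 1: 11001 XOR 11101 = 00100
  pos 3: 10001 XOR 11101 = 01100
  pos 4: 11001 XOR 11101 = 00100
  pos 6: 10000 XOR 11101 = 01101
  pos 7: 11011 XOR 11101 = 00110
  pos 9: 11000 XOR 11101 = 00101
  pos 11: 10100 XOR 11101 = 01001
Remainder (last 4 bits) = 1001. This is the CRC / FCS.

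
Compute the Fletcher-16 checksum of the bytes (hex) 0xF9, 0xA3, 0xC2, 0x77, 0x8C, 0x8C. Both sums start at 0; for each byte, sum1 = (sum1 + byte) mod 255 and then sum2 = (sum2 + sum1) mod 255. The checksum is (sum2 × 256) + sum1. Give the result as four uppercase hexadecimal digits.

25F0

Running sums (mod 255):
  after byte 0 (0xF9): sum1=249, sum2=249
  after byte 1 (0xA3): sum1=157, sum2=151
  after byte 2 (0xC2): sum1=96, sum2=247
  after byte 3 (0x77): sum1=215, sum2=207
  after byte 4 (0x8C): sum1=100, sum2=52
  after byte 5 (0x8C): sum1=240, sum2=37
Checksum = sum2·256 + sum1 = 37·256 + 240 = 9712 = 0x25F0.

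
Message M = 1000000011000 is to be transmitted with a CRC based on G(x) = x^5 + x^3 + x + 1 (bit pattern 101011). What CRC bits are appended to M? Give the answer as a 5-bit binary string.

Append 5 zeros: 100000001100000000. Divide by 101011 (XOR where the leading bit is 1):
  pos 0: 100000 XOR 101011 = 001011
  pos 2: 101100 XOR 101011 = 000111
  pos 5: 111110 XOR 101011 = 010101
  pos 6: 101010 XOR 101011 = 000001
  pos 11: 100000 XOR 101011 = 001011
Remainder (last 5 bits) = 10110. This is the CRC / FCS.

10110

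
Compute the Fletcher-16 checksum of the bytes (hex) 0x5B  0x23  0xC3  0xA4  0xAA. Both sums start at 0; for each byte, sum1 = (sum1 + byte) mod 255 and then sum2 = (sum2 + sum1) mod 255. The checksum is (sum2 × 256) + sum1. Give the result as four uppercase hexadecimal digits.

Running sums (mod 255):
  after byte 0 (0x5B): sum1=91, sum2=91
  after byte 1 (0x23): sum1=126, sum2=217
  after byte 2 (0xC3): sum1=66, sum2=28
  after byte 3 (0xA4): sum1=230, sum2=3
  after byte 4 (0xAA): sum1=145, sum2=148
Checksum = sum2·256 + sum1 = 148·256 + 145 = 38033 = 0x9491.

9491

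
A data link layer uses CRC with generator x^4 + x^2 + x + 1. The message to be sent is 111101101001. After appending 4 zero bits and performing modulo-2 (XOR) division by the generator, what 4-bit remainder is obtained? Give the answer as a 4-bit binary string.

1100

Append 4 zeros: 1111011010010000. Divide by 10111 (XOR where the leading bit is 1):
  pos 0: 11110 XOR 10111 = 01001
  pos 1: 10011 XOR 10111 = 00100
  pos 3: 10010 XOR 10111 = 00101
  pos 5: 10110 XOR 10111 = 00001
  pos 9: 10100 XOR 10111 = 00011
Remainder (last 4 bits) = 1100. This is the CRC / FCS.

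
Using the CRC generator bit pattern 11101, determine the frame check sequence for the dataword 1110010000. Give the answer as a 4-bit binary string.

0110

Append 4 zeros: 11100100000000. Divide by 11101 (XOR where the leading bit is 1):
  pos 0: 11100 XOR 11101 = 00001
  pos 4: 11000 XOR 11101 = 00101
  pos 6: 10100 XOR 11101 = 01001
  pos 7: 10010 XOR 11101 = 01111
  pos 8: 11110 XOR 11101 = 00011
Remainder (last 4 bits) = 0110. This is the CRC / FCS.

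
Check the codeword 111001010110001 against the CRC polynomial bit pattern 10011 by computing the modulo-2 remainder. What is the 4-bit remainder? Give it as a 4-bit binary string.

Modulo-2 division of 111001010110001 by 10011:
  pos 0: 11100 XOR 10011 = 01111
  pos 1: 11111 XOR 10011 = 01100
  pos 2: 11000 XOR 10011 = 01011
  pos 3: 10111 XOR 10011 = 00100
  pos 5: 10001 XOR 10011 = 00010
  pos 8: 10100 XOR 10011 = 00111
  pos 10: 11101 XOR 10011 = 01110
Remainder = 1110 (nonzero — an error is detected).

1110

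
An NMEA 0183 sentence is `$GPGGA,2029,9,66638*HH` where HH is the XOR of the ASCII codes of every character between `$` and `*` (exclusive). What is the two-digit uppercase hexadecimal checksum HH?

77

XOR the ASCII codes of the payload characters:
  'G' = 0x47 → acc = 0x47
  'P' = 0x50 → acc = 0x17
  'G' = 0x47 → acc = 0x50
  'G' = 0x47 → acc = 0x17
  'A' = 0x41 → acc = 0x56
  ',' = 0x2C → acc = 0x7A
  '2' = 0x32 → acc = 0x48
  '0' = 0x30 → acc = 0x78
  '2' = 0x32 → acc = 0x4A
  '9' = 0x39 → acc = 0x73
  ',' = 0x2C → acc = 0x5F
  '9' = 0x39 → acc = 0x66
  ',' = 0x2C → acc = 0x4A
  '6' = 0x36 → acc = 0x7C
  '6' = 0x36 → acc = 0x4A
  '6' = 0x36 → acc = 0x7C
  '3' = 0x33 → acc = 0x4F
  '8' = 0x38 → acc = 0x77
Checksum = 0x77.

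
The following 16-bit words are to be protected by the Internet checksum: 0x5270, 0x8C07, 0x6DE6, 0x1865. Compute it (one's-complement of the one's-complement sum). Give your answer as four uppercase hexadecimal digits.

9B3C

One's-complement addition (fold any carry out of bit 15 back into bit 0):
  0x5270 + 0x8C07 = 0x0DE77
  0xDE77 + 0x6DE6 = 0x14C5D → wrap carry → 0x4C5E
  0x4C5E + 0x1865 = 0x064C3
One's-complement sum = 0x64C3.
Checksum = ~0x64C3 & 0xFFFF = 0x9B3C.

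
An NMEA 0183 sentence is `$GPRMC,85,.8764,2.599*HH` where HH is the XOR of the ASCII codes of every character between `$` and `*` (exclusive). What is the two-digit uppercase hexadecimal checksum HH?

XOR the ASCII codes of the payload characters:
  'G' = 0x47 → acc = 0x47
  'P' = 0x50 → acc = 0x17
  'R' = 0x52 → acc = 0x45
  'M' = 0x4D → acc = 0x08
  'C' = 0x43 → acc = 0x4B
  ',' = 0x2C → acc = 0x67
  '8' = 0x38 → acc = 0x5F
  '5' = 0x35 → acc = 0x6A
  ',' = 0x2C → acc = 0x46
  '.' = 0x2E → acc = 0x68
  '8' = 0x38 → acc = 0x50
  '7' = 0x37 → acc = 0x67
  '6' = 0x36 → acc = 0x51
  '4' = 0x34 → acc = 0x65
  ',' = 0x2C → acc = 0x49
  '2' = 0x32 → acc = 0x7B
  '.' = 0x2E → acc = 0x55
  '5' = 0x35 → acc = 0x60
  '9' = 0x39 → acc = 0x59
  '9' = 0x39 → acc = 0x60
Checksum = 0x60.

60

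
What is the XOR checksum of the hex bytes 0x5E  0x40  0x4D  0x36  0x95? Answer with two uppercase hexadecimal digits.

F0

XOR the bytes together:
  start with 0x5E
  0x5E ⊕ 0x40 = 0x1E
  0x1E ⊕ 0x4D = 0x53
  0x53 ⊕ 0x36 = 0x65
  0x65 ⊕ 0x95 = 0xF0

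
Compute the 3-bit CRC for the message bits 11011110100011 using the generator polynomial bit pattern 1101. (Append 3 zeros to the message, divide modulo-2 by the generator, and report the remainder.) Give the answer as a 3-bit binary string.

001

Append 3 zeros: 11011110100011000. Divide by 1101 (XOR where the leading bit is 1):
  pos 0: 1101 XOR 1101 = 0000
  pos 4: 1110 XOR 1101 = 0011
  pos 6: 1110 XOR 1101 = 0011
  pos 8: 1100 XOR 1101 = 0001
  pos 11: 1110 XOR 1101 = 0011
  pos 13: 1100 XOR 1101 = 0001
Remainder (last 3 bits) = 001. This is the CRC / FCS.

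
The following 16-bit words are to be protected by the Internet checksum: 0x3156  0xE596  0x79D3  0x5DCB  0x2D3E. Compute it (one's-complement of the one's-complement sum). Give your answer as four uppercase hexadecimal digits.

E435

One's-complement addition (fold any carry out of bit 15 back into bit 0):
  0x3156 + 0xE596 = 0x116EC → wrap carry → 0x16ED
  0x16ED + 0x79D3 = 0x090C0
  0x90C0 + 0x5DCB = 0x0EE8B
  0xEE8B + 0x2D3E = 0x11BC9 → wrap carry → 0x1BCA
One's-complement sum = 0x1BCA.
Checksum = ~0x1BCA & 0xFFFF = 0xE435.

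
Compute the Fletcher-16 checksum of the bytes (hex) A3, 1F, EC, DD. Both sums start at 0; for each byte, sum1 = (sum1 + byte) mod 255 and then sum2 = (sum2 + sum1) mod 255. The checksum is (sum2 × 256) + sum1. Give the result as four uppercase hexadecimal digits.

A38D

Running sums (mod 255):
  after byte 0 (A3): sum1=163, sum2=163
  after byte 1 (1F): sum1=194, sum2=102
  after byte 2 (EC): sum1=175, sum2=22
  after byte 3 (DD): sum1=141, sum2=163
Checksum = sum2·256 + sum1 = 163·256 + 141 = 41869 = 0xA38D.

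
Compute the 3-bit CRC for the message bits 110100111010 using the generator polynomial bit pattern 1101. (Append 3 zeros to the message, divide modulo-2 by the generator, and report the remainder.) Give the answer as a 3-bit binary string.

Append 3 zeros: 110100111010000. Divide by 1101 (XOR where the leading bit is 1):
  pos 0: 1101 XOR 1101 = 0000
  pos 6: 1110 XOR 1101 = 0011
  pos 8: 1110 XOR 1101 = 0011
  pos 10: 1100 XOR 1101 = 0001
Remainder (last 3 bits) = 010. This is the CRC / FCS.

010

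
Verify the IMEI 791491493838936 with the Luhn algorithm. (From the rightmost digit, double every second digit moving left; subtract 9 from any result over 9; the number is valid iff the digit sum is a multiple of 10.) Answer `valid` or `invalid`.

valid

From the right, keep odd positions and double even positions (subtract 9 from any doubled value over 9):
  doubled (positions 2,4,...): 6 7 7 9 2 8 9 → sum 48
  kept (positions 1,3,...): 6 9 3 3 4 9 1 7 → sum 42
Total = 90.
90 mod 10 = 0, so the number is valid.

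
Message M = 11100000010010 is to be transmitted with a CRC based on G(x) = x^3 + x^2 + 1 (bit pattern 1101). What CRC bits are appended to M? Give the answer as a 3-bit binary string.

Append 3 zeros: 11100000010010000. Divide by 1101 (XOR where the leading bit is 1):
  pos 0: 1110 XOR 1101 = 0011
  pos 2: 1100 XOR 1101 = 0001
  pos 5: 1000 XOR 1101 = 0101
  pos 6: 1011 XOR 1101 = 0110
  pos 7: 1100 XOR 1101 = 0001
  pos 10: 1010 XOR 1101 = 0111
  pos 11: 1110 XOR 1101 = 0011
  pos 13: 1100 XOR 1101 = 0001
Remainder (last 3 bits) = 001. This is the CRC / FCS.

001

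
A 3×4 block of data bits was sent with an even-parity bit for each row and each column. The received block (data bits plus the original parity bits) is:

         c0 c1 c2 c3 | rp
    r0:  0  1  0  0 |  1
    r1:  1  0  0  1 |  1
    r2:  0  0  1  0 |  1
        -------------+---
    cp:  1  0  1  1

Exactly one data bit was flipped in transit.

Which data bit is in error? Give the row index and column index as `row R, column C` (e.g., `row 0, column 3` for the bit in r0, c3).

Recompute each row's even parity and compare to rp:
  r0: data parity 1, sent rp 1 → ok
  r1: data parity 0, sent rp 1 → mismatch
  r2: data parity 1, sent rp 1 → ok
Recompute each column's even parity and compare to cp:
  c0: data parity 1, sent cp 1 → ok
  c1: data parity 1, sent cp 0 → mismatch
  c2: data parity 1, sent cp 1 → ok
  c3: data parity 1, sent cp 1 → ok
Exactly one row (r1) and one column (c1) fail → the flipped bit is at their intersection.

row 1, column 1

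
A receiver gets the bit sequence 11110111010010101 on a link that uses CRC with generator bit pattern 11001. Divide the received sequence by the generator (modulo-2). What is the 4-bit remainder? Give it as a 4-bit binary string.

Modulo-2 division of 11110111010010101 by 11001:
  pos 0: 11110 XOR 11001 = 00111
  pos 2: 11111 XOR 11001 = 00110
  pos 4: 11010 XOR 11001 = 00011
  pos 7: 11100 XOR 11001 = 00101
  pos 9: 10110 XOR 11001 = 01111
  pos 10: 11111 XOR 11001 = 00110
  pos 12: 11001 XOR 11001 = 00000
Remainder = 0000 (zero — the frame passes the CRC check).

0000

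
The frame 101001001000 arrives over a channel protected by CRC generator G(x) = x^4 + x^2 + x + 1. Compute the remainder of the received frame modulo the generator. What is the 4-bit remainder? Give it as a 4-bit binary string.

0000

Modulo-2 division of 101001001000 by 10111:
  pos 0: 10100 XOR 10111 = 00011
  pos 3: 11100 XOR 10111 = 01011
  pos 4: 10111 XOR 10111 = 00000
Remainder = 0000 (zero — the frame passes the CRC check).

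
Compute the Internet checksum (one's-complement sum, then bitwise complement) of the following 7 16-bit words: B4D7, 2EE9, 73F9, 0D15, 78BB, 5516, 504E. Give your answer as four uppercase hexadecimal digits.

7D10

One's-complement addition (fold any carry out of bit 15 back into bit 0):
  0xB4D7 + 0x2EE9 = 0x0E3C0
  0xE3C0 + 0x73F9 = 0x157B9 → wrap carry → 0x57BA
  0x57BA + 0x0D15 = 0x064CF
  0x64CF + 0x78BB = 0x0DD8A
  0xDD8A + 0x5516 = 0x132A0 → wrap carry → 0x32A1
  0x32A1 + 0x504E = 0x082EF
One's-complement sum = 0x82EF.
Checksum = ~0x82EF & 0xFFFF = 0x7D10.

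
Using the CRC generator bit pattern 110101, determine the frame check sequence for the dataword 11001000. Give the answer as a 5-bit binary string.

Append 5 zeros: 1100100000000. Divide by 110101 (XOR where the leading bit is 1):
  pos 0: 110010 XOR 110101 = 000111
  pos 3: 111000 XOR 110101 = 001101
  pos 5: 110100 XOR 110101 = 000001
Remainder (last 5 bits) = 00100. This is the CRC / FCS.

00100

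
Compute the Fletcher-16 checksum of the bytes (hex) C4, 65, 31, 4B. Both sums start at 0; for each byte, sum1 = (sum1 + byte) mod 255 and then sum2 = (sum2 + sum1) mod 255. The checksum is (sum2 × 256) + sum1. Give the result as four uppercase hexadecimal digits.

F0A6

Running sums (mod 255):
  after byte 0 (C4): sum1=196, sum2=196
  after byte 1 (65): sum1=42, sum2=238
  after byte 2 (31): sum1=91, sum2=74
  after byte 3 (4B): sum1=166, sum2=240
Checksum = sum2·256 + sum1 = 240·256 + 166 = 61606 = 0xF0A6.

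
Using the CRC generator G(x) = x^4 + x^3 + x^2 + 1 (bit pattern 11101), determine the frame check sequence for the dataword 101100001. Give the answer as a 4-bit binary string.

0110

Append 4 zeros: 1011000010000. Divide by 11101 (XOR where the leading bit is 1):
  pos 0: 10110 XOR 11101 = 01011
  pos 1: 10110 XOR 11101 = 01011
  pos 2: 10110 XOR 11101 = 01011
  pos 3: 10110 XOR 11101 = 01011
  pos 4: 10111 XOR 11101 = 01010
  pos 5: 10100 XOR 11101 = 01001
  pos 6: 10010 XOR 11101 = 01111
  pos 7: 11110 XOR 11101 = 00011
Remainder (last 4 bits) = 0110. This is the CRC / FCS.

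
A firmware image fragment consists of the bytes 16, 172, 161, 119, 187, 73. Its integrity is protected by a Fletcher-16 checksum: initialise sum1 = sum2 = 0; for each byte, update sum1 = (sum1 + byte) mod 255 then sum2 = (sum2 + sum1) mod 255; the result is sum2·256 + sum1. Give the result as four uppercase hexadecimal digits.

6DDA

Running sums (mod 255):
  after byte 0 (16): sum1=16, sum2=16
  after byte 1 (172): sum1=188, sum2=204
  after byte 2 (161): sum1=94, sum2=43
  after byte 3 (119): sum1=213, sum2=1
  after byte 4 (187): sum1=145, sum2=146
  after byte 5 (73): sum1=218, sum2=109
Checksum = sum2·256 + sum1 = 109·256 + 218 = 28122 = 0x6DDA.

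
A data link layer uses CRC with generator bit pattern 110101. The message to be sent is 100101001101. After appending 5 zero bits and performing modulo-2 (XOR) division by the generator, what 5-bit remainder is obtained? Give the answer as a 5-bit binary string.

01001

Append 5 zeros: 10010100110100000. Divide by 110101 (XOR where the leading bit is 1):
  pos 0: 100101 XOR 110101 = 010000
  pos 1: 100000 XOR 110101 = 010101
  pos 2: 101010 XOR 110101 = 011111
  pos 3: 111111 XOR 110101 = 001010
  pos 5: 101010 XOR 110101 = 011111
  pos 6: 111111 XOR 110101 = 001010
  pos 8: 101000 XOR 110101 = 011101
  pos 9: 111010 XOR 110101 = 001111
  pos 11: 111100 XOR 110101 = 001001
Remainder (last 5 bits) = 01001. This is the CRC / FCS.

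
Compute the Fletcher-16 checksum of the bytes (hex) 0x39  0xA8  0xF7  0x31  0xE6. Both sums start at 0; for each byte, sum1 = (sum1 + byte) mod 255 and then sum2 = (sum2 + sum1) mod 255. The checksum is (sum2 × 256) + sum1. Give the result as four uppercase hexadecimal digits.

Running sums (mod 255):
  after byte 0 (0x39): sum1=57, sum2=57
  after byte 1 (0xA8): sum1=225, sum2=27
  after byte 2 (0xF7): sum1=217, sum2=244
  after byte 3 (0x31): sum1=11, sum2=0
  after byte 4 (0xE6): sum1=241, sum2=241
Checksum = sum2·256 + sum1 = 241·256 + 241 = 61937 = 0xF1F1.

F1F1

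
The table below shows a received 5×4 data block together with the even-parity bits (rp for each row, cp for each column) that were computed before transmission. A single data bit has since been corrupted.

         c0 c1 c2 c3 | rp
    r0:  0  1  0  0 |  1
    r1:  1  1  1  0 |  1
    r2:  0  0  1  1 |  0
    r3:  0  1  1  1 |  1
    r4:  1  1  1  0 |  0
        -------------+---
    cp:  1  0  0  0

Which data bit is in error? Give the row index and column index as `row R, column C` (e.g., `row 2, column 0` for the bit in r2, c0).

Recompute each row's even parity and compare to rp:
  r0: data parity 1, sent rp 1 → ok
  r1: data parity 1, sent rp 1 → ok
  r2: data parity 0, sent rp 0 → ok
  r3: data parity 1, sent rp 1 → ok
  r4: data parity 1, sent rp 0 → mismatch
Recompute each column's even parity and compare to cp:
  c0: data parity 0, sent cp 1 → mismatch
  c1: data parity 0, sent cp 0 → ok
  c2: data parity 0, sent cp 0 → ok
  c3: data parity 0, sent cp 0 → ok
Exactly one row (r4) and one column (c0) fail → the flipped bit is at their intersection.

row 4, column 0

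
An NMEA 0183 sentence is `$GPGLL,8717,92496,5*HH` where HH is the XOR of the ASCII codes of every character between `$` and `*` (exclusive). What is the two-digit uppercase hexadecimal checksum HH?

70

XOR the ASCII codes of the payload characters:
  'G' = 0x47 → acc = 0x47
  'P' = 0x50 → acc = 0x17
  'G' = 0x47 → acc = 0x50
  'L' = 0x4C → acc = 0x1C
  'L' = 0x4C → acc = 0x50
  ',' = 0x2C → acc = 0x7C
  '8' = 0x38 → acc = 0x44
  '7' = 0x37 → acc = 0x73
  '1' = 0x31 → acc = 0x42
  '7' = 0x37 → acc = 0x75
  ',' = 0x2C → acc = 0x59
  '9' = 0x39 → acc = 0x60
  '2' = 0x32 → acc = 0x52
  '4' = 0x34 → acc = 0x66
  '9' = 0x39 → acc = 0x5F
  '6' = 0x36 → acc = 0x69
  ',' = 0x2C → acc = 0x45
  '5' = 0x35 → acc = 0x70
Checksum = 0x70.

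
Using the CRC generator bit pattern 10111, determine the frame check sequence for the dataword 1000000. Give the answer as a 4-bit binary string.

Append 4 zeros: 10000000000. Divide by 10111 (XOR where the leading bit is 1):
  pos 0: 10000 XOR 10111 = 00111
  pos 2: 11100 XOR 10111 = 01011
  pos 3: 10110 XOR 10111 = 00001
Remainder (last 4 bits) = 1000. This is the CRC / FCS.

1000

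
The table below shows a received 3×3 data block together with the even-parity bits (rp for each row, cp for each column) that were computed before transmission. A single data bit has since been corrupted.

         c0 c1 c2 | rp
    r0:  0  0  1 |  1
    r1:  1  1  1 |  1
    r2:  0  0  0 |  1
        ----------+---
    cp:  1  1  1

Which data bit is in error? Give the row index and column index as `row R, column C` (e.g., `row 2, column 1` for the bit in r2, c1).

row 2, column 2

Recompute each row's even parity and compare to rp:
  r0: data parity 1, sent rp 1 → ok
  r1: data parity 1, sent rp 1 → ok
  r2: data parity 0, sent rp 1 → mismatch
Recompute each column's even parity and compare to cp:
  c0: data parity 1, sent cp 1 → ok
  c1: data parity 1, sent cp 1 → ok
  c2: data parity 0, sent cp 1 → mismatch
Exactly one row (r2) and one column (c2) fail → the flipped bit is at their intersection.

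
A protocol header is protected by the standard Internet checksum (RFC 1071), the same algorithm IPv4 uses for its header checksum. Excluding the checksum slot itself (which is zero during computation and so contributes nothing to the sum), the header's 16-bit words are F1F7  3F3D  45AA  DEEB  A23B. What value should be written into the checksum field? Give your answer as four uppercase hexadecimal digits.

One's-complement addition (fold any carry out of bit 15 back into bit 0):
  0xF1F7 + 0x3F3D = 0x13134 → wrap carry → 0x3135
  0x3135 + 0x45AA = 0x076DF
  0x76DF + 0xDEEB = 0x155CA → wrap carry → 0x55CB
  0x55CB + 0xA23B = 0x0F806
One's-complement sum = 0xF806.
Checksum = ~0xF806 & 0xFFFF = 0x07F9.

07F9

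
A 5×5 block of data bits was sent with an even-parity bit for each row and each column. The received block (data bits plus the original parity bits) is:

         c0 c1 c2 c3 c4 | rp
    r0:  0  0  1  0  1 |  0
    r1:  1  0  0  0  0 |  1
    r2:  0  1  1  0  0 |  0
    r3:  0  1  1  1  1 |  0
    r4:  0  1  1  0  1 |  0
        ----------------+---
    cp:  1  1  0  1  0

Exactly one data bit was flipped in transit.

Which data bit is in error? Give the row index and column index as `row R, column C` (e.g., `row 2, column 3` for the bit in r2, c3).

Recompute each row's even parity and compare to rp:
  r0: data parity 0, sent rp 0 → ok
  r1: data parity 1, sent rp 1 → ok
  r2: data parity 0, sent rp 0 → ok
  r3: data parity 0, sent rp 0 → ok
  r4: data parity 1, sent rp 0 → mismatch
Recompute each column's even parity and compare to cp:
  c0: data parity 1, sent cp 1 → ok
  c1: data parity 1, sent cp 1 → ok
  c2: data parity 0, sent cp 0 → ok
  c3: data parity 1, sent cp 1 → ok
  c4: data parity 1, sent cp 0 → mismatch
Exactly one row (r4) and one column (c4) fail → the flipped bit is at their intersection.

row 4, column 4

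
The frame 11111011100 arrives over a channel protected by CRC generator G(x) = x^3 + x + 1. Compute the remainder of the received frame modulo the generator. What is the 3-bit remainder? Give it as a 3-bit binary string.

Modulo-2 division of 11111011100 by 1011:
  pos 0: 1111 XOR 1011 = 0100
  pos 1: 1001 XOR 1011 = 0010
  pos 3: 1001 XOR 1011 = 0010
  pos 5: 1011 XOR 1011 = 0000
Remainder = 000 (zero — the frame passes the CRC check).

000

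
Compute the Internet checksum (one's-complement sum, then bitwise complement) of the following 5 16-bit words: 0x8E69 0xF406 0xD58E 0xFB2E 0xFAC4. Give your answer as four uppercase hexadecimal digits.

B20C

One's-complement addition (fold any carry out of bit 15 back into bit 0):
  0x8E69 + 0xF406 = 0x1826F → wrap carry → 0x8270
  0x8270 + 0xD58E = 0x157FE → wrap carry → 0x57FF
  0x57FF + 0xFB2E = 0x1532D → wrap carry → 0x532E
  0x532E + 0xFAC4 = 0x14DF2 → wrap carry → 0x4DF3
One's-complement sum = 0x4DF3.
Checksum = ~0x4DF3 & 0xFFFF = 0xB20C.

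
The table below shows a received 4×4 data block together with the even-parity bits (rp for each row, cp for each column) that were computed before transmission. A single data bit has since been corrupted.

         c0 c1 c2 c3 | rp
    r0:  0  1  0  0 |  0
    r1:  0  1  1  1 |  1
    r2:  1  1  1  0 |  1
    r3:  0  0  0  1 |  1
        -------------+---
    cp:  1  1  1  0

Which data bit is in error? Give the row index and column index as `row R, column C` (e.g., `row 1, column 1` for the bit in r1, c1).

row 0, column 2

Recompute each row's even parity and compare to rp:
  r0: data parity 1, sent rp 0 → mismatch
  r1: data parity 1, sent rp 1 → ok
  r2: data parity 1, sent rp 1 → ok
  r3: data parity 1, sent rp 1 → ok
Recompute each column's even parity and compare to cp:
  c0: data parity 1, sent cp 1 → ok
  c1: data parity 1, sent cp 1 → ok
  c2: data parity 0, sent cp 1 → mismatch
  c3: data parity 0, sent cp 0 → ok
Exactly one row (r0) and one column (c2) fail → the flipped bit is at their intersection.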